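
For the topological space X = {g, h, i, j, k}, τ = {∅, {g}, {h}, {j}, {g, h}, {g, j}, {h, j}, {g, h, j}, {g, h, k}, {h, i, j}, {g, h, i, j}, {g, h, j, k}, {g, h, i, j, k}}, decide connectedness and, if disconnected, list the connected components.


(X, τ) is connected.

Find clopen sets (U ∈ τ with X ∖ U ∈ τ):
  U = ∅, X ∖ U = {g, h, i, j, k} — both open, so U is clopen.
  U = {g, h, i, j, k}, X ∖ U = ∅ — both open, so U is clopen.
Only trivial clopens (∅ and X) exist, so (X, τ) is connected.
Compute connected components by grouping points that agree on all clopens:
  component: {g, h, i, j, k}


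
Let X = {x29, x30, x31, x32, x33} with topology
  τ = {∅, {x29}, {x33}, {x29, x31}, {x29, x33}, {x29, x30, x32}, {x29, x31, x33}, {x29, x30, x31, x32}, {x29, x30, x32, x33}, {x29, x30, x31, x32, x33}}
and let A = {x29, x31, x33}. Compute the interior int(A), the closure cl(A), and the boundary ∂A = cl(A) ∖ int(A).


int(A) = {x29, x31, x33}, cl(A) = {x29, x30, x31, x32, x33}, ∂A = {x30, x32}.

Closed sets in (X, τ) are complements of opens:
  closed(X, τ) = {∅, {x31}, {x33}, {x30, x32}, {x31, x33}, {x30, x31, x32}, {x30, x32, x33}, {x29, x30, x31, x32}, {x30, x31, x32, x33}, {x29, x30, x31, x32, x33}}.
int(A) = ⋃ {U ∈ τ : U ⊆ A}. Opens contained in A: ∅, {x29}, {x33}, {x29, x31}, {x29, x33}, {x29, x31, x33}.
Taking the union of these: int(A) = {x29, x31, x33}.
cl(A) = ⋂ {C closed : A ⊆ C}. Closed sets containing A: {x29, x30, x31, x32, x33}.
Intersecting these: cl(A) = {x29, x30, x31, x32, x33}.
∂A = cl(A) ∖ int(A) = {x29, x30, x31, x32, x33} ∖ {x29, x31, x33} = {x30, x32}.


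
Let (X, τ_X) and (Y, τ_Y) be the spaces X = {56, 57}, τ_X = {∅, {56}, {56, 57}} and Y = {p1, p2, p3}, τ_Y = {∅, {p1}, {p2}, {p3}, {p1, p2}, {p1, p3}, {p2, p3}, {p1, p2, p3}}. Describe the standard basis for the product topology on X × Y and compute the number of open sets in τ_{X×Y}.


Basis B = {∅ × ∅, {56} × {p1}, {56} × {p2}, {56} × {p3}, {56} × {p1, p2}, {56} × {p1, p3}, {56, 57} × {p1}, {56} × {p2, p3}, {56, 57} × {p2}, {56, 57} × {p3}, {56} × {p1, p2, p3}, {56, 57} × {p1, p2}, {56, 57} × {p1, p3}, {56, 57} × {p2, p3}, {56, 57} × {p1, p2, p3}}; |τ_{X×Y}| = 27.

Enumerate products U × V with U ∈ τ_X, V ∈ τ_Y (deduplicated):
  ∅ × ∅ = {} (∅)
  {56} × {p1} = {(56,p1)}
  {56} × {p2} = {(56,p2)}
  {56} × {p3} = {(56,p3)}
  {56} × {p1, p2} = {(56,p1), (56,p2)}
  {56} × {p1, p3} = {(56,p1), (56,p3)}
  {56, 57} × {p1} = {(56,p1), (57,p1)}
  {56} × {p2, p3} = {(56,p2), (56,p3)}
  {56, 57} × {p2} = {(56,p2), (57,p2)}
  {56, 57} × {p3} = {(56,p3), (57,p3)}
  {56} × {p1, p2, p3} = {(56,p1), (56,p2), (56,p3)}
  {56, 57} × {p1, p2} = {(56,p1), (56,p2), (57,p1), (57,p2)}
  {56, 57} × {p1, p3} = {(56,p1), (56,p3), (57,p1), (57,p3)}
  {56, 57} × {p2, p3} = {(56,p2), (56,p3), (57,p2), (57,p3)}
  {56, 57} × {p1, p2, p3} = {(56,p1), (56,p2), (56,p3), (57,p1), (57,p2), (57,p3)}
These 15 distinct sets form the basis B.
Close under arbitrary unions to get τ_{X×Y}; counting gives |τ_{X×Y}| = 27.


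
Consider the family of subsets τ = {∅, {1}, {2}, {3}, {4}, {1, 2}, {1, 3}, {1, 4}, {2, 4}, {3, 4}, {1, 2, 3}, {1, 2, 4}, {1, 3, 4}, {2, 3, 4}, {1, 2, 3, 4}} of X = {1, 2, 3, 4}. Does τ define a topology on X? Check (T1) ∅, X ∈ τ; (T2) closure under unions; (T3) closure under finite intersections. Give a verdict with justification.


τ is NOT a topology on X.

Axiom (T1): ∅ ∈ τ? Yes; X ∈ τ? Yes.
Axiom (T2/T3): check pairwise unions and intersections of members of τ.
Counterexample for (T2): {2} ∪ {3} = {2, 3} ∉ τ. Therefore τ is NOT a topology.


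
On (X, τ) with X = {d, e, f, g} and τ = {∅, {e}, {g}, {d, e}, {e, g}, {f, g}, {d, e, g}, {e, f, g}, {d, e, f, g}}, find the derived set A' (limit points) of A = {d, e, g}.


A' = {d, f}

For each x ∈ X, list the open sets U ∈ τ with x ∈ U, then check whether U ∩ (A ∖ {x}) ≠ ∅ for every such U.
  x = d: opens ∋ x are {d, e}, {d, e, g}, {d, e, f, g}; each meets A ∖ {d}, so x IS a limit point.
  x = e: open {e} ∋ x has {e} ∩ (A ∖ {e}) = ∅, so x is NOT a limit point.
  x = f: opens ∋ x are {f, g}, {e, f, g}, {d, e, f, g}; each meets A ∖ {f}, so x IS a limit point.
  x = g: open {g} ∋ x has {g} ∩ (A ∖ {g}) = ∅, so x is NOT a limit point.
Collecting: A' = {d, f}.


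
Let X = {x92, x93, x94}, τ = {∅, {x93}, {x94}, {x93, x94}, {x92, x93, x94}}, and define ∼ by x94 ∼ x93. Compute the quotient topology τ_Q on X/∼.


X/∼ = {[x92], [x93=x94]}; |τ_Q| = 3.

Equivalence classes: [x92], [x93=x94].
Quotient map π: X → X/∼ sends x92 ↦ [x92], x93 ↦ [x93=x94], x94 ↦ [x93=x94].
For each subset V ⊆ X/∼, compute π^{-1}(V) ⊆ X and check whether π^{-1}(V) ∈ τ. V is open in τ_Q iff π^{-1}(V) ∈ τ.
  V = {}: π^{-1}(V) = ∅ ∈ τ ✓.
  V = {[x92]}: π^{-1}(V) = {x92} ∉ τ ✗.
  V = {[x93=x94]}: π^{-1}(V) = {x93, x94} ∈ τ ✓.
  V = {[x92], [x93=x94]}: π^{-1}(V) = {x92, x93, x94} ∈ τ ✓.
Open sets in the quotient: τ_Q = {{}, {[x93=x94]}, {[x92], [x93=x94]}} (3 elements).


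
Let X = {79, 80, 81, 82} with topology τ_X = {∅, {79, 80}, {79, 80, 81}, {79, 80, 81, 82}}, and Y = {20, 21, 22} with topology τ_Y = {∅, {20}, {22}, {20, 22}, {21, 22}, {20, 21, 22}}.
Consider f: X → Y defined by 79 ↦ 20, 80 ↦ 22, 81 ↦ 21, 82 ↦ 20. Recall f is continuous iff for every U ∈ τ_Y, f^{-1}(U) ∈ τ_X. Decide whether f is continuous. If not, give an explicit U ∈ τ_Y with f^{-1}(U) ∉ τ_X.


f is NOT continuous.

Compute f^{-1}(U) for each U ∈ τ_Y:
  U = ∅: f^{-1}(U) = ∅ ∈ τ_X ✓.
  U = {20}: f^{-1}(U) = {79, 82} ∉ τ_X ✗.
  U = {22}: f^{-1}(U) = {80} ∉ τ_X ✗.
  U = {20, 22}: f^{-1}(U) = {79, 80, 82} ∉ τ_X ✗.
  U = {21, 22}: f^{-1}(U) = {80, 81} ∉ τ_X ✗.
  U = {20, 21, 22}: f^{-1}(U) = {79, 80, 81, 82} ∈ τ_X ✓.
Found U = {20} with f^{-1}(U) = {79, 82} not in τ_X. Therefore f is NOT continuous.


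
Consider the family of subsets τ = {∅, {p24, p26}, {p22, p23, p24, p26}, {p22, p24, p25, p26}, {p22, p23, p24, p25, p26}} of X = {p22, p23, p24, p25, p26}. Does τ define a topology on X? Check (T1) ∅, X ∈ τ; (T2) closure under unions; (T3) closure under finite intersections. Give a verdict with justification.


τ is NOT a topology on X.

Axiom (T1): ∅ ∈ τ? Yes; X ∈ τ? Yes.
Axiom (T2/T3): check pairwise unions and intersections of members of τ.
Counterexample for (T3): {p22, p23, p24, p26} ∩ {p22, p24, p25, p26} = {p22, p24, p26} ∉ τ. Therefore τ is NOT a topology.


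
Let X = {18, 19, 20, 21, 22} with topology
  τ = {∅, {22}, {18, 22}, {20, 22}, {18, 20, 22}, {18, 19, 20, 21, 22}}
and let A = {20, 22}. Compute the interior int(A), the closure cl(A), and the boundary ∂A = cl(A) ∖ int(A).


int(A) = {20, 22}, cl(A) = {18, 19, 20, 21, 22}, ∂A = {18, 19, 21}.

Closed sets in (X, τ) are complements of opens:
  closed(X, τ) = {∅, {19, 21}, {18, 19, 21}, {19, 20, 21}, {18, 19, 20, 21}, {18, 19, 20, 21, 22}}.
int(A) = ⋃ {U ∈ τ : U ⊆ A}. Opens contained in A: ∅, {22}, {20, 22}.
Taking the union of these: int(A) = {20, 22}.
cl(A) = ⋂ {C closed : A ⊆ C}. Closed sets containing A: {18, 19, 20, 21, 22}.
Intersecting these: cl(A) = {18, 19, 20, 21, 22}.
∂A = cl(A) ∖ int(A) = {18, 19, 20, 21, 22} ∖ {20, 22} = {18, 19, 21}.


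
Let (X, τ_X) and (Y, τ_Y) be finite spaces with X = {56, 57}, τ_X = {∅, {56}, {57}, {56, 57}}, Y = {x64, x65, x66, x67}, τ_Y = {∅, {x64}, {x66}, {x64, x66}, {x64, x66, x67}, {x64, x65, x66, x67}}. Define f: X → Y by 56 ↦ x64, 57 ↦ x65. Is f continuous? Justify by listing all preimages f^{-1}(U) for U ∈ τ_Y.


f IS continuous.

Compute f^{-1}(U) for each U ∈ τ_Y:
  U = ∅: f^{-1}(U) = ∅ ∈ τ_X ✓.
  U = {x64}: f^{-1}(U) = {56} ∈ τ_X ✓.
  U = {x66}: f^{-1}(U) = ∅ ∈ τ_X ✓.
  U = {x64, x66}: f^{-1}(U) = {56} ∈ τ_X ✓.
  U = {x64, x66, x67}: f^{-1}(U) = {56} ∈ τ_X ✓.
  U = {x64, x65, x66, x67}: f^{-1}(U) = {56, 57} ∈ τ_X ✓.
Every preimage lies in τ_X, so f IS continuous.


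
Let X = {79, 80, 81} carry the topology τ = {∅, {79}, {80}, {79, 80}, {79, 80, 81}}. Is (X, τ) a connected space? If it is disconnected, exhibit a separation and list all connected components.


(X, τ) is connected.

Find clopen sets (U ∈ τ with X ∖ U ∈ τ):
  U = ∅, X ∖ U = {79, 80, 81} — both open, so U is clopen.
  U = {79, 80, 81}, X ∖ U = ∅ — both open, so U is clopen.
Only trivial clopens (∅ and X) exist, so (X, τ) is connected.
Compute connected components by grouping points that agree on all clopens:
  component: {79, 80, 81}


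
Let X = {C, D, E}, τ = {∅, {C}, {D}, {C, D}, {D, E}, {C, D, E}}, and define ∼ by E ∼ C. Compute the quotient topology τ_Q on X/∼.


X/∼ = {[C=E], [D]}; |τ_Q| = 3.

Equivalence classes: [C=E], [D].
Quotient map π: X → X/∼ sends C ↦ [C=E], D ↦ [D], E ↦ [C=E].
For each subset V ⊆ X/∼, compute π^{-1}(V) ⊆ X and check whether π^{-1}(V) ∈ τ. V is open in τ_Q iff π^{-1}(V) ∈ τ.
  V = {}: π^{-1}(V) = ∅ ∈ τ ✓.
  V = {[C=E]}: π^{-1}(V) = {C, E} ∉ τ ✗.
  V = {[D]}: π^{-1}(V) = {D} ∈ τ ✓.
  V = {[C=E], [D]}: π^{-1}(V) = {C, D, E} ∈ τ ✓.
Open sets in the quotient: τ_Q = {{}, {[D]}, {[C=E], [D]}} (3 elements).


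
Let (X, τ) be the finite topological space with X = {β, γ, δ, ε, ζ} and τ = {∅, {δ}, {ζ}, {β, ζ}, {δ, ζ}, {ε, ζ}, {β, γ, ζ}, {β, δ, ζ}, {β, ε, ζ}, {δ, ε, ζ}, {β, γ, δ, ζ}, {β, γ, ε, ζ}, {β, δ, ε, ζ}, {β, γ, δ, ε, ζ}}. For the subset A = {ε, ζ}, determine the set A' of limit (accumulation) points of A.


A' = {β, γ, ε}

For each x ∈ X, list the open sets U ∈ τ with x ∈ U, then check whether U ∩ (A ∖ {x}) ≠ ∅ for every such U.
  x = β: opens ∋ x are {β, ζ}, {β, γ, ζ}, {β, δ, ζ}, {β, ε, ζ}, {β, γ, δ, ζ}, {β, γ, ε, ζ}, {β, δ, ε, ζ}, {β, γ, δ, ε, ζ}; each meets A ∖ {β}, so x IS a limit point.
  x = γ: opens ∋ x are {β, γ, ζ}, {β, γ, δ, ζ}, {β, γ, ε, ζ}, {β, γ, δ, ε, ζ}; each meets A ∖ {γ}, so x IS a limit point.
  x = δ: open {δ} ∋ x has {δ} ∩ (A ∖ {δ}) = ∅, so x is NOT a limit point.
  x = ε: opens ∋ x are {ε, ζ}, {β, ε, ζ}, {δ, ε, ζ}, {β, γ, ε, ζ}, {β, δ, ε, ζ}, {β, γ, δ, ε, ζ}; each meets A ∖ {ε}, so x IS a limit point.
  x = ζ: open {ζ} ∋ x has {ζ} ∩ (A ∖ {ζ}) = ∅, so x is NOT a limit point.
Collecting: A' = {β, γ, ε}.


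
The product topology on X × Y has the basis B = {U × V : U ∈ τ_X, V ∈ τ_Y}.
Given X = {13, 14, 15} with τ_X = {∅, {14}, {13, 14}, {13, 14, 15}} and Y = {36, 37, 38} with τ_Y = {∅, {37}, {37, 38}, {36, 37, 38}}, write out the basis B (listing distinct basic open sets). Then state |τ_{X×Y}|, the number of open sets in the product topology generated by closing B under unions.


Basis B = {∅ × ∅, {14} × {37}, {13, 14} × {37}, {14} × {37, 38}, {13, 14, 15} × {37}, {14} × {36, 37, 38}, {13, 14} × {37, 38}, {13, 14} × {36, 37, 38}, {13, 14, 15} × {37, 38}, {13, 14, 15} × {36, 37, 38}}; |τ_{X×Y}| = 20.

Enumerate products U × V with U ∈ τ_X, V ∈ τ_Y (deduplicated):
  ∅ × ∅ = {} (∅)
  {14} × {37} = {(14,37)}
  {13, 14} × {37} = {(13,37), (14,37)}
  {14} × {37, 38} = {(14,37), (14,38)}
  {13, 14, 15} × {37} = {(13,37), (14,37), (15,37)}
  {14} × {36, 37, 38} = {(14,36), (14,37), (14,38)}
  {13, 14} × {37, 38} = {(13,37), (13,38), (14,37), (14,38)}
  {13, 14} × {36, 37, 38} = {(13,36), (13,37), (13,38), (14,36), (14,37), (14,38)}
  {13, 14, 15} × {37, 38} = {(13,37), (13,38), (14,37), (14,38), (15,37), (15,38)}
  {13, 14, 15} × {36, 37, 38} = {(13,36), (13,37), (13,38), (14,36), (14,37), (14,38), (15,36), (15,37), (15,38)}
These 10 distinct sets form the basis B.
Close under arbitrary unions to get τ_{X×Y}; counting gives |τ_{X×Y}| = 20.


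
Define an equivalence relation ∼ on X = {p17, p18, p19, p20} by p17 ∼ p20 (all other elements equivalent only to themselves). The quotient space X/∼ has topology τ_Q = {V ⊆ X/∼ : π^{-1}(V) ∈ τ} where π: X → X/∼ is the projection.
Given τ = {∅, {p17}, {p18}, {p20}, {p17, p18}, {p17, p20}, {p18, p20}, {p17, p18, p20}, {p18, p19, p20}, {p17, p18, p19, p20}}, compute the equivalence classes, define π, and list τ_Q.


X/∼ = {[p17=p20], [p18], [p19]}; |τ_Q| = 5.

Equivalence classes: [p17=p20], [p18], [p19].
Quotient map π: X → X/∼ sends p17 ↦ [p17=p20], p18 ↦ [p18], p19 ↦ [p19], p20 ↦ [p17=p20].
For each subset V ⊆ X/∼, compute π^{-1}(V) ⊆ X and check whether π^{-1}(V) ∈ τ. V is open in τ_Q iff π^{-1}(V) ∈ τ.
  V = {}: π^{-1}(V) = ∅ ∈ τ ✓.
  V = {[p17=p20]}: π^{-1}(V) = {p17, p20} ∈ τ ✓.
  V = {[p18]}: π^{-1}(V) = {p18} ∈ τ ✓.
  V = {[p17=p20], [p18]}: π^{-1}(V) = {p17, p18, p20} ∈ τ ✓.
  V = {[p19]}: π^{-1}(V) = {p19} ∉ τ ✗.
  V = {[p17=p20], [p19]}: π^{-1}(V) = {p17, p19, p20} ∉ τ ✗.
  V = {[p18], [p19]}: π^{-1}(V) = {p18, p19} ∉ τ ✗.
  V = {[p17=p20], [p18], [p19]}: π^{-1}(V) = {p17, p18, p19, p20} ∈ τ ✓.
Open sets in the quotient: τ_Q = {{}, {[p17=p20]}, {[p18]}, {[p17=p20], [p18]}, {[p17=p20], [p18], [p19]}} (5 elements).


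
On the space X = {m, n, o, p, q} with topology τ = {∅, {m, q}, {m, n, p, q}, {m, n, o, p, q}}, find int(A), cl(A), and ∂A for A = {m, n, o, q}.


int(A) = {m, q}, cl(A) = {m, n, o, p, q}, ∂A = {n, o, p}.

Closed sets in (X, τ) are complements of opens:
  closed(X, τ) = {∅, {o}, {n, o, p}, {m, n, o, p, q}}.
int(A) = ⋃ {U ∈ τ : U ⊆ A}. Opens contained in A: ∅, {m, q}.
Taking the union of these: int(A) = {m, q}.
cl(A) = ⋂ {C closed : A ⊆ C}. Closed sets containing A: {m, n, o, p, q}.
Intersecting these: cl(A) = {m, n, o, p, q}.
∂A = cl(A) ∖ int(A) = {m, n, o, p, q} ∖ {m, q} = {n, o, p}.


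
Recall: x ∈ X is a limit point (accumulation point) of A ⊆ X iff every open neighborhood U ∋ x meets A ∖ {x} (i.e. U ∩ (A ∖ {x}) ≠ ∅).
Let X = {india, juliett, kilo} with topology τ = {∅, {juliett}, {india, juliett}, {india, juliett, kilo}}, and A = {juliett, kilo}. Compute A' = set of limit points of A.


A' = {india, kilo}

For each x ∈ X, list the open sets U ∈ τ with x ∈ U, then check whether U ∩ (A ∖ {x}) ≠ ∅ for every such U.
  x = india: opens ∋ x are {india, juliett}, {india, juliett, kilo}; each meets A ∖ {india}, so x IS a limit point.
  x = juliett: open {juliett} ∋ x has {juliett} ∩ (A ∖ {juliett}) = ∅, so x is NOT a limit point.
  x = kilo: opens ∋ x are {india, juliett, kilo}; each meets A ∖ {kilo}, so x IS a limit point.
Collecting: A' = {india, kilo}.


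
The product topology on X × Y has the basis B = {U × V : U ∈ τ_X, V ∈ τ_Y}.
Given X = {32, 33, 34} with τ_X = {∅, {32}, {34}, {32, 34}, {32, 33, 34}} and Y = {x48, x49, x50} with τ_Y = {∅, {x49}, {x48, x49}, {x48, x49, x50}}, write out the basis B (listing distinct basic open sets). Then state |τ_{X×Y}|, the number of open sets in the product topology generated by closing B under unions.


Basis B = {∅ × ∅, {32} × {x49}, {34} × {x49}, {32} × {x48, x49}, {32, 34} × {x49}, {34} × {x48, x49}, {32} × {x48, x49, x50}, {32, 33, 34} × {x49}, {34} × {x48, x49, x50}, {32, 34} × {x48, x49}, {32, 34} × {x48, x49, x50}, {32, 33, 34} × {x48, x49}, {32, 33, 34} × {x48, x49, x50}}; |τ_{X×Y}| = 30.

Enumerate products U × V with U ∈ τ_X, V ∈ τ_Y (deduplicated):
  ∅ × ∅ = {} (∅)
  {32} × {x49} = {(32,x49)}
  {34} × {x49} = {(34,x49)}
  {32} × {x48, x49} = {(32,x48), (32,x49)}
  {32, 34} × {x49} = {(32,x49), (34,x49)}
  {34} × {x48, x49} = {(34,x48), (34,x49)}
  {32} × {x48, x49, x50} = {(32,x48), (32,x49), (32,x50)}
  {32, 33, 34} × {x49} = {(32,x49), (33,x49), (34,x49)}
  {34} × {x48, x49, x50} = {(34,x48), (34,x49), (34,x50)}
  {32, 34} × {x48, x49} = {(32,x48), (32,x49), (34,x48), (34,x49)}
  {32, 34} × {x48, x49, x50} = {(32,x48), (32,x49), (32,x50), (34,x48), (34,x49), (34,x50)}
  {32, 33, 34} × {x48, x49} = {(32,x48), (32,x49), (33,x48), (33,x49), (34,x48), (34,x49)}
  {32, 33, 34} × {x48, x49, x50} = {(32,x48), (32,x49), (32,x50), (33,x48), (33,x49), (33,x50), (34,x48), (34,x49), (34,x50)}
These 13 distinct sets form the basis B.
Close under arbitrary unions to get τ_{X×Y}; counting gives |τ_{X×Y}| = 30.


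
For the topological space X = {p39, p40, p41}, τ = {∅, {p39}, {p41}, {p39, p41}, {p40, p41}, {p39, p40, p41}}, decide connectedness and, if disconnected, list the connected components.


(X, τ) is disconnected; components = [{p39}, {p40, p41}].

Find clopen sets (U ∈ τ with X ∖ U ∈ τ):
  U = ∅, X ∖ U = {p39, p40, p41} — both open, so U is clopen.
  U = {p39}, X ∖ U = {p40, p41} — both open, so U is clopen.
  U = {p40, p41}, X ∖ U = {p39} — both open, so U is clopen.
  U = {p39, p40, p41}, X ∖ U = ∅ — both open, so U is clopen.
Nontrivial clopen(s) exist: e.g. {p40, p41}. So (X, τ) is disconnected.
Compute connected components by grouping points that agree on all clopens:
  component: {p39}
  component: {p40, p41}


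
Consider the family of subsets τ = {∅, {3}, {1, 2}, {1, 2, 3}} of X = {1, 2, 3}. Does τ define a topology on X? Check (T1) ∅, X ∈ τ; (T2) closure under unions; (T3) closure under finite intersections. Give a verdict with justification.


τ IS a topology on X.

Axiom (T1): ∅ ∈ τ? Yes; X ∈ τ? Yes.
Axiom (T2/T3): check pairwise unions and intersections of members of τ.
All pairwise intersections and unions checked — each lies in τ. Therefore τ satisfies (T1), (T2), (T3): it IS a topology on X.


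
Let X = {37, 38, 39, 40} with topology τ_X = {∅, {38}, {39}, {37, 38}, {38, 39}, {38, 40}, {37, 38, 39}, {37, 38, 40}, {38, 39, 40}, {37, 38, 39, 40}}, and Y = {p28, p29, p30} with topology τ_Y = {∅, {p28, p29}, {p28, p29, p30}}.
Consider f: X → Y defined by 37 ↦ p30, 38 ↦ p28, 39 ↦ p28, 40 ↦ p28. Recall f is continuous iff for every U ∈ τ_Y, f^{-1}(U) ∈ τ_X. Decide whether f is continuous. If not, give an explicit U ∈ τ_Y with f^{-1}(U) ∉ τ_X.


f IS continuous.

Compute f^{-1}(U) for each U ∈ τ_Y:
  U = ∅: f^{-1}(U) = ∅ ∈ τ_X ✓.
  U = {p28, p29}: f^{-1}(U) = {38, 39, 40} ∈ τ_X ✓.
  U = {p28, p29, p30}: f^{-1}(U) = {37, 38, 39, 40} ∈ τ_X ✓.
Every preimage lies in τ_X, so f IS continuous.


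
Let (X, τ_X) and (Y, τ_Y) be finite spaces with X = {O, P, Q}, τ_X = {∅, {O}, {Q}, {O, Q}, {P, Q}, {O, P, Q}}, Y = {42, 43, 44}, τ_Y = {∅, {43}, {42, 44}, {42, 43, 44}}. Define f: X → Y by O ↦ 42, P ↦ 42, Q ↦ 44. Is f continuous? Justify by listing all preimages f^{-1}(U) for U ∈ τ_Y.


f IS continuous.

Compute f^{-1}(U) for each U ∈ τ_Y:
  U = ∅: f^{-1}(U) = ∅ ∈ τ_X ✓.
  U = {43}: f^{-1}(U) = ∅ ∈ τ_X ✓.
  U = {42, 44}: f^{-1}(U) = {O, P, Q} ∈ τ_X ✓.
  U = {42, 43, 44}: f^{-1}(U) = {O, P, Q} ∈ τ_X ✓.
Every preimage lies in τ_X, so f IS continuous.


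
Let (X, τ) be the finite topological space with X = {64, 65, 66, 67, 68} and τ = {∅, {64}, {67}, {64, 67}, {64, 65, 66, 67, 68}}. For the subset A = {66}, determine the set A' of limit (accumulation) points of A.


A' = {65, 68}

For each x ∈ X, list the open sets U ∈ τ with x ∈ U, then check whether U ∩ (A ∖ {x}) ≠ ∅ for every such U.
  x = 64: open {64} ∋ x has {64} ∩ (A ∖ {64}) = ∅, so x is NOT a limit point.
  x = 65: opens ∋ x are {64, 65, 66, 67, 68}; each meets A ∖ {65}, so x IS a limit point.
  x = 66: open {64, 65, 66, 67, 68} ∋ x has {64, 65, 66, 67, 68} ∩ (A ∖ {66}) = ∅, so x is NOT a limit point.
  x = 67: open {67} ∋ x has {67} ∩ (A ∖ {67}) = ∅, so x is NOT a limit point.
  x = 68: opens ∋ x are {64, 65, 66, 67, 68}; each meets A ∖ {68}, so x IS a limit point.
Collecting: A' = {65, 68}.


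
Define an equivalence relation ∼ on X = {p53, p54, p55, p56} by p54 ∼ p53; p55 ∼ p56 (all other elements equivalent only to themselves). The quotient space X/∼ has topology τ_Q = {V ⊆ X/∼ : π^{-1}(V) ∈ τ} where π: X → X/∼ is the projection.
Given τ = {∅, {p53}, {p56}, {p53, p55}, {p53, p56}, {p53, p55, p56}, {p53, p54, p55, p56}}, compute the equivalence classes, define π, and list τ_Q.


X/∼ = {[p53=p54], [p55=p56]}; |τ_Q| = 2.

Equivalence classes: [p53=p54], [p55=p56].
Quotient map π: X → X/∼ sends p53 ↦ [p53=p54], p54 ↦ [p53=p54], p55 ↦ [p55=p56], p56 ↦ [p55=p56].
For each subset V ⊆ X/∼, compute π^{-1}(V) ⊆ X and check whether π^{-1}(V) ∈ τ. V is open in τ_Q iff π^{-1}(V) ∈ τ.
  V = {}: π^{-1}(V) = ∅ ∈ τ ✓.
  V = {[p53=p54]}: π^{-1}(V) = {p53, p54} ∉ τ ✗.
  V = {[p55=p56]}: π^{-1}(V) = {p55, p56} ∉ τ ✗.
  V = {[p53=p54], [p55=p56]}: π^{-1}(V) = {p53, p54, p55, p56} ∈ τ ✓.
Open sets in the quotient: τ_Q = {{}, {[p53=p54], [p55=p56]}} (2 elements).


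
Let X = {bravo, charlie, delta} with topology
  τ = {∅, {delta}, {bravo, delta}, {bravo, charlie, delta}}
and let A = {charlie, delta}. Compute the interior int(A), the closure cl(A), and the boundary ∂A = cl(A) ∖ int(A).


int(A) = {delta}, cl(A) = {bravo, charlie, delta}, ∂A = {bravo, charlie}.

Closed sets in (X, τ) are complements of opens:
  closed(X, τ) = {∅, {charlie}, {bravo, charlie}, {bravo, charlie, delta}}.
int(A) = ⋃ {U ∈ τ : U ⊆ A}. Opens contained in A: ∅, {delta}.
Taking the union of these: int(A) = {delta}.
cl(A) = ⋂ {C closed : A ⊆ C}. Closed sets containing A: {bravo, charlie, delta}.
Intersecting these: cl(A) = {bravo, charlie, delta}.
∂A = cl(A) ∖ int(A) = {bravo, charlie, delta} ∖ {delta} = {bravo, charlie}.


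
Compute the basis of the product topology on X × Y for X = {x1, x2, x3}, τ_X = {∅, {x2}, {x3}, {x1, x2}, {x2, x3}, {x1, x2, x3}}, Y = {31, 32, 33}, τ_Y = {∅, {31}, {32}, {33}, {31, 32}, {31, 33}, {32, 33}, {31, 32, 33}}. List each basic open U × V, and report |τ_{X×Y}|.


Basis B = {∅ × ∅, {x2} × {31}, {x2} × {32}, {x2} × {33}, {x3} × {31}, {x3} × {32}, {x3} × {33}, {x1, x2} × {31}, {x1, x2} × {32}, {x1, x2} × {33}, {x2} × {31, 32}, {x2} × {31, 33}, {x2, x3} × {31}, {x2} × {32, 33}, {x2, x3} × {32}, {x2, x3} × {33}, {x3} × {31, 32}, {x3} × {31, 33}, {x3} × {32, 33}, {x1, x2, x3} × {31}, {x1, x2, x3} × {32}, {x1, x2, x3} × {33}, {x2} × {31, 32, 33}, {x3} × {31, 32, 33}, {x1, x2} × {31, 32}, {x1, x2} × {31, 33}, {x1, x2} × {32, 33}, {x2, x3} × {31, 32}, {x2, x3} × {31, 33}, {x2, x3} × {32, 33}, {x1, x2} × {31, 32, 33}, {x1, x2, x3} × {31, 32}, {x1, x2, x3} × {31, 33}, {x1, x2, x3} × {32, 33}, {x2, x3} × {31, 32, 33}, {x1, x2, x3} × {31, 32, 33}}; |τ_{X×Y}| = 216.

Enumerate products U × V with U ∈ τ_X, V ∈ τ_Y (deduplicated):
  ∅ × ∅ = {} (∅)
  {x2} × {31} = {(x2,31)}
  {x2} × {32} = {(x2,32)}
  {x2} × {33} = {(x2,33)}
  {x3} × {31} = {(x3,31)}
  {x3} × {32} = {(x3,32)}
  {x3} × {33} = {(x3,33)}
  {x1, x2} × {31} = {(x1,31), (x2,31)}
  {x1, x2} × {32} = {(x1,32), (x2,32)}
  {x1, x2} × {33} = {(x1,33), (x2,33)}
  {x2} × {31, 32} = {(x2,31), (x2,32)}
  {x2} × {31, 33} = {(x2,31), (x2,33)}
  {x2, x3} × {31} = {(x2,31), (x3,31)}
  {x2} × {32, 33} = {(x2,32), (x2,33)}
  {x2, x3} × {32} = {(x2,32), (x3,32)}
  {x2, x3} × {33} = {(x2,33), (x3,33)}
  {x3} × {31, 32} = {(x3,31), (x3,32)}
  {x3} × {31, 33} = {(x3,31), (x3,33)}
  {x3} × {32, 33} = {(x3,32), (x3,33)}
  {x1, x2, x3} × {31} = {(x1,31), (x2,31), (x3,31)}
  {x1, x2, x3} × {32} = {(x1,32), (x2,32), (x3,32)}
  {x1, x2, x3} × {33} = {(x1,33), (x2,33), (x3,33)}
  {x2} × {31, 32, 33} = {(x2,31), (x2,32), (x2,33)}
  {x3} × {31, 32, 33} = {(x3,31), (x3,32), (x3,33)}
  {x1, x2} × {31, 32} = {(x1,31), (x1,32), (x2,31), (x2,32)}
  {x1, x2} × {31, 33} = {(x1,31), (x1,33), (x2,31), (x2,33)}
  {x1, x2} × {32, 33} = {(x1,32), (x1,33), (x2,32), (x2,33)}
  {x2, x3} × {31, 32} = {(x2,31), (x2,32), (x3,31), (x3,32)}
  {x2, x3} × {31, 33} = {(x2,31), (x2,33), (x3,31), (x3,33)}
  {x2, x3} × {32, 33} = {(x2,32), (x2,33), (x3,32), (x3,33)}
  {x1, x2} × {31, 32, 33} = {(x1,31), (x1,32), (x1,33), (x2,31), (x2,32), (x2,33)}
  {x1, x2, x3} × {31, 32} = {(x1,31), (x1,32), (x2,31), (x2,32), (x3,31), (x3,32)}
  {x1, x2, x3} × {31, 33} = {(x1,31), (x1,33), (x2,31), (x2,33), (x3,31), (x3,33)}
  {x1, x2, x3} × {32, 33} = {(x1,32), (x1,33), (x2,32), (x2,33), (x3,32), (x3,33)}
  {x2, x3} × {31, 32, 33} = {(x2,31), (x2,32), (x2,33), (x3,31), (x3,32), (x3,33)}
  {x1, x2, x3} × {31, 32, 33} = {(x1,31), (x1,32), (x1,33), (x2,31), (x2,32), (x2,33), (x3,31), (x3,32), (x3,33)}
These 36 distinct sets form the basis B.
Close under arbitrary unions to get τ_{X×Y}; counting gives |τ_{X×Y}| = 216.


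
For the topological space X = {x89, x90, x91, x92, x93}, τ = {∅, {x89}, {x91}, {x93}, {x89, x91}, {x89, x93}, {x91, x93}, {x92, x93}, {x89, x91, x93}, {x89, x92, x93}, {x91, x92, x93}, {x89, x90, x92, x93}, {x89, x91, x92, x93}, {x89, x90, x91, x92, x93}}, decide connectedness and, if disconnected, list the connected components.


(X, τ) is disconnected; components = [{x91}, {x89, x90, x92, x93}].

Find clopen sets (U ∈ τ with X ∖ U ∈ τ):
  U = ∅, X ∖ U = {x89, x90, x91, x92, x93} — both open, so U is clopen.
  U = {x91}, X ∖ U = {x89, x90, x92, x93} — both open, so U is clopen.
  U = {x89, x90, x92, x93}, X ∖ U = {x91} — both open, so U is clopen.
  U = {x89, x90, x91, x92, x93}, X ∖ U = ∅ — both open, so U is clopen.
Nontrivial clopen(s) exist: e.g. {x89, x90, x92, x93}. So (X, τ) is disconnected.
Compute connected components by grouping points that agree on all clopens:
  component: {x91}
  component: {x89, x90, x92, x93}


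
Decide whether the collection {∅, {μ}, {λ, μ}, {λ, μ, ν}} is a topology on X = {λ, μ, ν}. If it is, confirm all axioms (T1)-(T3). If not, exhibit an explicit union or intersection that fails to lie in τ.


τ IS a topology on X.

Axiom (T1): ∅ ∈ τ? Yes; X ∈ τ? Yes.
Axiom (T2/T3): check pairwise unions and intersections of members of τ.
All pairwise intersections and unions checked — each lies in τ. Therefore τ satisfies (T1), (T2), (T3): it IS a topology on X.


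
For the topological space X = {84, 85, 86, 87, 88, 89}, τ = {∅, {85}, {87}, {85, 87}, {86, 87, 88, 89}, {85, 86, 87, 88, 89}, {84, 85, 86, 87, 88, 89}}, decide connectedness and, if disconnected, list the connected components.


(X, τ) is connected.

Find clopen sets (U ∈ τ with X ∖ U ∈ τ):
  U = ∅, X ∖ U = {84, 85, 86, 87, 88, 89} — both open, so U is clopen.
  U = {84, 85, 86, 87, 88, 89}, X ∖ U = ∅ — both open, so U is clopen.
Only trivial clopens (∅ and X) exist, so (X, τ) is connected.
Compute connected components by grouping points that agree on all clopens:
  component: {84, 85, 86, 87, 88, 89}


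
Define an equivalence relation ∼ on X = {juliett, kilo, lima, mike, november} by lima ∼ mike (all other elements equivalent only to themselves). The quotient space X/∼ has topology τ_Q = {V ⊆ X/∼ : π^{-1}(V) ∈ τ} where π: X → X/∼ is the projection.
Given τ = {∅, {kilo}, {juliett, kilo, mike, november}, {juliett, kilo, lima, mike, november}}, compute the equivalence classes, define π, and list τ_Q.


X/∼ = {[juliett], [kilo], [lima=mike], [november]}; |τ_Q| = 3.

Equivalence classes: [juliett], [kilo], [lima=mike], [november].
Quotient map π: X → X/∼ sends juliett ↦ [juliett], kilo ↦ [kilo], lima ↦ [lima=mike], mike ↦ [lima=mike], november ↦ [november].
For each subset V ⊆ X/∼, compute π^{-1}(V) ⊆ X and check whether π^{-1}(V) ∈ τ. V is open in τ_Q iff π^{-1}(V) ∈ τ.
  V = {}: π^{-1}(V) = ∅ ∈ τ ✓.
  V = {[juliett]}: π^{-1}(V) = {juliett} ∉ τ ✗.
  V = {[kilo]}: π^{-1}(V) = {kilo} ∈ τ ✓.
  V = {[juliett], [kilo]}: π^{-1}(V) = {juliett, kilo} ∉ τ ✗.
  V = {[lima=mike]}: π^{-1}(V) = {lima, mike} ∉ τ ✗.
  V = {[juliett], [lima=mike]}: π^{-1}(V) = {juliett, lima, mike} ∉ τ ✗.
  V = {[kilo], [lima=mike]}: π^{-1}(V) = {kilo, lima, mike} ∉ τ ✗.
  V = {[juliett], [kilo], [lima=mike]}: π^{-1}(V) = {juliett, kilo, lima, mike} ∉ τ ✗.
  V = {[november]}: π^{-1}(V) = {november} ∉ τ ✗.
  V = {[juliett], [november]}: π^{-1}(V) = {juliett, november} ∉ τ ✗.
  V = {[kilo], [november]}: π^{-1}(V) = {kilo, november} ∉ τ ✗.
  V = {[juliett], [kilo], [november]}: π^{-1}(V) = {juliett, kilo, november} ∉ τ ✗.
  V = {[lima=mike], [november]}: π^{-1}(V) = {lima, mike, november} ∉ τ ✗.
  V = {[juliett], [lima=mike], [november]}: π^{-1}(V) = {juliett, lima, mike, november} ∉ τ ✗.
  V = {[kilo], [lima=mike], [november]}: π^{-1}(V) = {kilo, lima, mike, november} ∉ τ ✗.
  V = {[juliett], [kilo], [lima=mike], [november]}: π^{-1}(V) = {juliett, kilo, lima, mike, november} ∈ τ ✓.
Open sets in the quotient: τ_Q = {{}, {[kilo]}, {[juliett], [kilo], [lima=mike], [november]}} (3 elements).


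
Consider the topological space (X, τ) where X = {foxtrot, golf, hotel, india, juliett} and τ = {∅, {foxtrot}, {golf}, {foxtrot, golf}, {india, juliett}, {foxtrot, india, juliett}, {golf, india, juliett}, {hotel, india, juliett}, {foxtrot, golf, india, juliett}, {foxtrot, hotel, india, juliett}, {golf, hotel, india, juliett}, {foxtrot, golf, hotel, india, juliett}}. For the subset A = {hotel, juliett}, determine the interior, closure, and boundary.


int(A) = ∅, cl(A) = {hotel, india, juliett}, ∂A = {hotel, india, juliett}.

Closed sets in (X, τ) are complements of opens:
  closed(X, τ) = {∅, {foxtrot}, {golf}, {hotel}, {foxtrot, golf}, {foxtrot, hotel}, {golf, hotel}, {foxtrot, golf, hotel}, {hotel, india, juliett}, {foxtrot, hotel, india, juliett}, {golf, hotel, india, juliett}, {foxtrot, golf, hotel, india, juliett}}.
int(A) = ⋃ {U ∈ τ : U ⊆ A}. Opens contained in A: ∅.
Taking the union of these: int(A) = ∅.
cl(A) = ⋂ {C closed : A ⊆ C}. Closed sets containing A: {hotel, india, juliett}, {foxtrot, hotel, india, juliett}, {golf, hotel, india, juliett}, {foxtrot, golf, hotel, india, juliett}.
Intersecting these: cl(A) = {hotel, india, juliett}.
∂A = cl(A) ∖ int(A) = {hotel, india, juliett} ∖ ∅ = {hotel, india, juliett}.


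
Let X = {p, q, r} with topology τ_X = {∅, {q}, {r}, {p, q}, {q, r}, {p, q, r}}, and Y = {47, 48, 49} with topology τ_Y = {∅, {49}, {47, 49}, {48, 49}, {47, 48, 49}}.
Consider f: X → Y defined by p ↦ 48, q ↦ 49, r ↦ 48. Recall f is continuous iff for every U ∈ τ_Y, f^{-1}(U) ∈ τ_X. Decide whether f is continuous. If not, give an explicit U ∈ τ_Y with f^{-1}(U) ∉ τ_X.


f IS continuous.

Compute f^{-1}(U) for each U ∈ τ_Y:
  U = ∅: f^{-1}(U) = ∅ ∈ τ_X ✓.
  U = {49}: f^{-1}(U) = {q} ∈ τ_X ✓.
  U = {47, 49}: f^{-1}(U) = {q} ∈ τ_X ✓.
  U = {48, 49}: f^{-1}(U) = {p, q, r} ∈ τ_X ✓.
  U = {47, 48, 49}: f^{-1}(U) = {p, q, r} ∈ τ_X ✓.
Every preimage lies in τ_X, so f IS continuous.


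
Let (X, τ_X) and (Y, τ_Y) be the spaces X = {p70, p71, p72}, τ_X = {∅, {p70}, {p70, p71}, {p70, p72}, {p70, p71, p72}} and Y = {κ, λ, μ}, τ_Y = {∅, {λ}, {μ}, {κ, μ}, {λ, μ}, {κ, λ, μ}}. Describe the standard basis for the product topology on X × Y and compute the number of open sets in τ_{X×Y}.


Basis B = {∅ × ∅, {p70} × {λ}, {p70} × {μ}, {p70} × {κ, μ}, {p70} × {λ, μ}, {p70, p71} × {λ}, {p70, p72} × {λ}, {p70, p71} × {μ}, {p70, p72} × {μ}, {p70} × {κ, λ, μ}, {p70, p71, p72} × {λ}, {p70, p71, p72} × {μ}, {p70, p71} × {κ, μ}, {p70, p72} × {κ, μ}, {p70, p71} × {λ, μ}, {p70, p72} × {λ, μ}, {p70, p71} × {κ, λ, μ}, {p70, p72} × {κ, λ, μ}, {p70, p71, p72} × {κ, μ}, {p70, p71, p72} × {λ, μ}, {p70, p71, p72} × {κ, λ, μ}}; |τ_{X×Y}| = 70.

Enumerate products U × V with U ∈ τ_X, V ∈ τ_Y (deduplicated):
  ∅ × ∅ = {} (∅)
  {p70} × {λ} = {(p70,λ)}
  {p70} × {μ} = {(p70,μ)}
  {p70} × {κ, μ} = {(p70,κ), (p70,μ)}
  {p70} × {λ, μ} = {(p70,λ), (p70,μ)}
  {p70, p71} × {λ} = {(p70,λ), (p71,λ)}
  {p70, p72} × {λ} = {(p70,λ), (p72,λ)}
  {p70, p71} × {μ} = {(p70,μ), (p71,μ)}
  {p70, p72} × {μ} = {(p70,μ), (p72,μ)}
  {p70} × {κ, λ, μ} = {(p70,κ), (p70,λ), (p70,μ)}
  {p70, p71, p72} × {λ} = {(p70,λ), (p71,λ), (p72,λ)}
  {p70, p71, p72} × {μ} = {(p70,μ), (p71,μ), (p72,μ)}
  {p70, p71} × {κ, μ} = {(p70,κ), (p70,μ), (p71,κ), (p71,μ)}
  {p70, p72} × {κ, μ} = {(p70,κ), (p70,μ), (p72,κ), (p72,μ)}
  {p70, p71} × {λ, μ} = {(p70,λ), (p70,μ), (p71,λ), (p71,μ)}
  {p70, p72} × {λ, μ} = {(p70,λ), (p70,μ), (p72,λ), (p72,μ)}
  {p70, p71} × {κ, λ, μ} = {(p70,κ), (p70,λ), (p70,μ), (p71,κ), (p71,λ), (p71,μ)}
  {p70, p72} × {κ, λ, μ} = {(p70,κ), (p70,λ), (p70,μ), (p72,κ), (p72,λ), (p72,μ)}
  {p70, p71, p72} × {κ, μ} = {(p70,κ), (p70,μ), (p71,κ), (p71,μ), (p72,κ), (p72,μ)}
  {p70, p71, p72} × {λ, μ} = {(p70,λ), (p70,μ), (p71,λ), (p71,μ), (p72,λ), (p72,μ)}
  {p70, p71, p72} × {κ, λ, μ} = {(p70,κ), (p70,λ), (p70,μ), (p71,κ), (p71,λ), (p71,μ), (p72,κ), (p72,λ), (p72,μ)}
These 21 distinct sets form the basis B.
Close under arbitrary unions to get τ_{X×Y}; counting gives |τ_{X×Y}| = 70.


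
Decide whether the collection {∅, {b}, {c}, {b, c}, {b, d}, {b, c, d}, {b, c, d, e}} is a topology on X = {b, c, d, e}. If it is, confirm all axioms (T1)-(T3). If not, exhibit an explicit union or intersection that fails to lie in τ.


τ IS a topology on X.

Axiom (T1): ∅ ∈ τ? Yes; X ∈ τ? Yes.
Axiom (T2/T3): check pairwise unions and intersections of members of τ.
All pairwise intersections and unions checked — each lies in τ. Therefore τ satisfies (T1), (T2), (T3): it IS a topology on X.


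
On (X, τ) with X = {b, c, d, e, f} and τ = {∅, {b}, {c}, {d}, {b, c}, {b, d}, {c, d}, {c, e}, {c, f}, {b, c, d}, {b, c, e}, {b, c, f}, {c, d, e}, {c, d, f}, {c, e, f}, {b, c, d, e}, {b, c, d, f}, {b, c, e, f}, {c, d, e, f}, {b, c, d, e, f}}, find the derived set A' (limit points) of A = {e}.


A' = ∅

For each x ∈ X, list the open sets U ∈ τ with x ∈ U, then check whether U ∩ (A ∖ {x}) ≠ ∅ for every such U.
  x = b: open {b} ∋ x has {b} ∩ (A ∖ {b}) = ∅, so x is NOT a limit point.
  x = c: open {c} ∋ x has {c} ∩ (A ∖ {c}) = ∅, so x is NOT a limit point.
  x = d: open {d} ∋ x has {d} ∩ (A ∖ {d}) = ∅, so x is NOT a limit point.
  x = e: open {c, e} ∋ x has {c, e} ∩ (A ∖ {e}) = ∅, so x is NOT a limit point.
  x = f: open {c, f} ∋ x has {c, f} ∩ (A ∖ {f}) = ∅, so x is NOT a limit point.
Collecting: A' = ∅.


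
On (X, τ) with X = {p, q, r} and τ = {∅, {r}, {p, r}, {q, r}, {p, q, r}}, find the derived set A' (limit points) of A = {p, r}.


A' = {p, q}

For each x ∈ X, list the open sets U ∈ τ with x ∈ U, then check whether U ∩ (A ∖ {x}) ≠ ∅ for every such U.
  x = p: opens ∋ x are {p, r}, {p, q, r}; each meets A ∖ {p}, so x IS a limit point.
  x = q: opens ∋ x are {q, r}, {p, q, r}; each meets A ∖ {q}, so x IS a limit point.
  x = r: open {r} ∋ x has {r} ∩ (A ∖ {r}) = ∅, so x is NOT a limit point.
Collecting: A' = {p, q}.


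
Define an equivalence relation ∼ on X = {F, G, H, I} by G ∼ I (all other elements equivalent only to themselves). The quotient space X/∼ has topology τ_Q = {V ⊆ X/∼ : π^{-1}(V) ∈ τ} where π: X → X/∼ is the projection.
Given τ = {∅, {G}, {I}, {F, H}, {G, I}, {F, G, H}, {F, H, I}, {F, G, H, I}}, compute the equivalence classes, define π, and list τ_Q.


X/∼ = {[F], [G=I], [H]}; |τ_Q| = 4.

Equivalence classes: [F], [G=I], [H].
Quotient map π: X → X/∼ sends F ↦ [F], G ↦ [G=I], H ↦ [H], I ↦ [G=I].
For each subset V ⊆ X/∼, compute π^{-1}(V) ⊆ X and check whether π^{-1}(V) ∈ τ. V is open in τ_Q iff π^{-1}(V) ∈ τ.
  V = {}: π^{-1}(V) = ∅ ∈ τ ✓.
  V = {[F]}: π^{-1}(V) = {F} ∉ τ ✗.
  V = {[G=I]}: π^{-1}(V) = {G, I} ∈ τ ✓.
  V = {[F], [G=I]}: π^{-1}(V) = {F, G, I} ∉ τ ✗.
  V = {[H]}: π^{-1}(V) = {H} ∉ τ ✗.
  V = {[F], [H]}: π^{-1}(V) = {F, H} ∈ τ ✓.
  V = {[G=I], [H]}: π^{-1}(V) = {G, H, I} ∉ τ ✗.
  V = {[F], [G=I], [H]}: π^{-1}(V) = {F, G, H, I} ∈ τ ✓.
Open sets in the quotient: τ_Q = {{}, {[G=I]}, {[F], [H]}, {[F], [G=I], [H]}} (4 elements).


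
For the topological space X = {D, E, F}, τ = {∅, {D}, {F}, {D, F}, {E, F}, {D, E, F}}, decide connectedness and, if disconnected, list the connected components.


(X, τ) is disconnected; components = [{D}, {E, F}].

Find clopen sets (U ∈ τ with X ∖ U ∈ τ):
  U = ∅, X ∖ U = {D, E, F} — both open, so U is clopen.
  U = {D}, X ∖ U = {E, F} — both open, so U is clopen.
  U = {E, F}, X ∖ U = {D} — both open, so U is clopen.
  U = {D, E, F}, X ∖ U = ∅ — both open, so U is clopen.
Nontrivial clopen(s) exist: e.g. {D}. So (X, τ) is disconnected.
Compute connected components by grouping points that agree on all clopens:
  component: {D}
  component: {E, F}


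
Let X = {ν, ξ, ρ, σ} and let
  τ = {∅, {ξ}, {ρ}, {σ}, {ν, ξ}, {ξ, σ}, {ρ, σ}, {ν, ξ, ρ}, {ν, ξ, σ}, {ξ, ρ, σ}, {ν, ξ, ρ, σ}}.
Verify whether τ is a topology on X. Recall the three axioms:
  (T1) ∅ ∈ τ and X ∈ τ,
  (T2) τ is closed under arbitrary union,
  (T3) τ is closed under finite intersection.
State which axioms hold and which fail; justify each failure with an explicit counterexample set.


τ is NOT a topology on X.

Axiom (T1): ∅ ∈ τ? Yes; X ∈ τ? Yes.
Axiom (T2/T3): check pairwise unions and intersections of members of τ.
Counterexample for (T2): {ξ} ∪ {ρ} = {ξ, ρ} ∉ τ. Therefore τ is NOT a topology.


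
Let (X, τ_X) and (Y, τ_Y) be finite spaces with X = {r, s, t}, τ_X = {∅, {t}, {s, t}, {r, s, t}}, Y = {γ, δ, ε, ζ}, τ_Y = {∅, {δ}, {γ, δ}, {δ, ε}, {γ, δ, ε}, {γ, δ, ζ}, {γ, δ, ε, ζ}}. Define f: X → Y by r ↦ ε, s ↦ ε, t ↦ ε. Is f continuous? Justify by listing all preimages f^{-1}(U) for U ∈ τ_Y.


f IS continuous.

Compute f^{-1}(U) for each U ∈ τ_Y:
  U = ∅: f^{-1}(U) = ∅ ∈ τ_X ✓.
  U = {δ}: f^{-1}(U) = ∅ ∈ τ_X ✓.
  U = {γ, δ}: f^{-1}(U) = ∅ ∈ τ_X ✓.
  U = {δ, ε}: f^{-1}(U) = {r, s, t} ∈ τ_X ✓.
  U = {γ, δ, ε}: f^{-1}(U) = {r, s, t} ∈ τ_X ✓.
  U = {γ, δ, ζ}: f^{-1}(U) = ∅ ∈ τ_X ✓.
  U = {γ, δ, ε, ζ}: f^{-1}(U) = {r, s, t} ∈ τ_X ✓.
Every preimage lies in τ_X, so f IS continuous.


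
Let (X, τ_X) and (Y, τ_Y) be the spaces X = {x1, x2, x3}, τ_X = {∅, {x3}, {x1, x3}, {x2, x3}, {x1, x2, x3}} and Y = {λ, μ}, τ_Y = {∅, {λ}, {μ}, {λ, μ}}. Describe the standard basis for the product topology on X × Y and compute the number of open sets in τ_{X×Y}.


Basis B = {∅ × ∅, {x3} × {λ}, {x3} × {μ}, {x1, x3} × {λ}, {x1, x3} × {μ}, {x2, x3} × {λ}, {x2, x3} × {μ}, {x3} × {λ, μ}, {x1, x2, x3} × {λ}, {x1, x2, x3} × {μ}, {x1, x3} × {λ, μ}, {x2, x3} × {λ, μ}, {x1, x2, x3} × {λ, μ}}; |τ_{X×Y}| = 25.

Enumerate products U × V with U ∈ τ_X, V ∈ τ_Y (deduplicated):
  ∅ × ∅ = {} (∅)
  {x3} × {λ} = {(x3,λ)}
  {x3} × {μ} = {(x3,μ)}
  {x1, x3} × {λ} = {(x1,λ), (x3,λ)}
  {x1, x3} × {μ} = {(x1,μ), (x3,μ)}
  {x2, x3} × {λ} = {(x2,λ), (x3,λ)}
  {x2, x3} × {μ} = {(x2,μ), (x3,μ)}
  {x3} × {λ, μ} = {(x3,λ), (x3,μ)}
  {x1, x2, x3} × {λ} = {(x1,λ), (x2,λ), (x3,λ)}
  {x1, x2, x3} × {μ} = {(x1,μ), (x2,μ), (x3,μ)}
  {x1, x3} × {λ, μ} = {(x1,λ), (x1,μ), (x3,λ), (x3,μ)}
  {x2, x3} × {λ, μ} = {(x2,λ), (x2,μ), (x3,λ), (x3,μ)}
  {x1, x2, x3} × {λ, μ} = {(x1,λ), (x1,μ), (x2,λ), (x2,μ), (x3,λ), (x3,μ)}
These 13 distinct sets form the basis B.
Close under arbitrary unions to get τ_{X×Y}; counting gives |τ_{X×Y}| = 25.


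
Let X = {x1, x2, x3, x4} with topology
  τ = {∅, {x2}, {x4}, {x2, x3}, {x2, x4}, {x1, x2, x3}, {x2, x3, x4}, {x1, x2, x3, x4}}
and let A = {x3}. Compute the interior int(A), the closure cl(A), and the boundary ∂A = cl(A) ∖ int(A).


int(A) = ∅, cl(A) = {x1, x3}, ∂A = {x1, x3}.

Closed sets in (X, τ) are complements of opens:
  closed(X, τ) = {∅, {x1}, {x4}, {x1, x3}, {x1, x4}, {x1, x2, x3}, {x1, x3, x4}, {x1, x2, x3, x4}}.
int(A) = ⋃ {U ∈ τ : U ⊆ A}. Opens contained in A: ∅.
Taking the union of these: int(A) = ∅.
cl(A) = ⋂ {C closed : A ⊆ C}. Closed sets containing A: {x1, x3}, {x1, x2, x3}, {x1, x3, x4}, {x1, x2, x3, x4}.
Intersecting these: cl(A) = {x1, x3}.
∂A = cl(A) ∖ int(A) = {x1, x3} ∖ ∅ = {x1, x3}.
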